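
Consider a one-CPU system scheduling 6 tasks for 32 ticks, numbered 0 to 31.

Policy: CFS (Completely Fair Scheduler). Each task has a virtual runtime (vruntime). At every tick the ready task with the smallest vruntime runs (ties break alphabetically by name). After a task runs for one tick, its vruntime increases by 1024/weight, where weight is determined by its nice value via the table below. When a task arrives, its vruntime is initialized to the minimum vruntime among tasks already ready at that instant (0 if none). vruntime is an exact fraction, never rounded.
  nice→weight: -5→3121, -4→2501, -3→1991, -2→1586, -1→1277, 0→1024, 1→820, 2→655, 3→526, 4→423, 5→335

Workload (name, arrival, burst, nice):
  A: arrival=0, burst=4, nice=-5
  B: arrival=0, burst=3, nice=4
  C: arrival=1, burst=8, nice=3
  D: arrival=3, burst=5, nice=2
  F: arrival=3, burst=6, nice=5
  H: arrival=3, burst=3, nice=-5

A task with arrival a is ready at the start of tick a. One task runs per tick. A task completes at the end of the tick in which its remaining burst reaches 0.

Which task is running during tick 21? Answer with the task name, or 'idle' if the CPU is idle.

running at tick 21 = D

t=0: vr[A=0 B=0] → run A
t=1: vr[A=1024/3121 B=0 C=0] → run B
t=2: vr[A=1024/3121 B=1024/423 C=0] → run C
t=3: vr[A=1024/3121 B=1024/423 C=512/263 D=1024/3121 F=1024/3121 H=1024/3121] → run A
t=4: vr[A=2048/3121 B=1024/423 C=512/263 D=1024/3121 F=1024/3121 H=1024/3121] → run D
t=5: vr[A=2048/3121 B=1024/423 C=512/263 D=3866624/2044255 F=1024/3121 H=1024/3121] → run F
t=6: vr[A=2048/3121 B=1024/423 C=512/263 D=3866624/2044255 F=3538944/1045535 H=1024/3121] → run H
t=7: vr[A=2048/3121 B=1024/423 C=512/263 D=3866624/2044255 F=3538944/1045535 H=2048/3121] → run A
t=8: vr[A=3072/3121 B=1024/423 C=512/263 D=3866624/2044255 F=3538944/1045535 H=2048/3121] → run H
t=9: vr[A=3072/3121 B=1024/423 C=512/263 D=3866624/2044255 F=3538944/1045535 H=3072/3121] → run A
t=10: vr[B=1024/423 C=512/263 D=3866624/2044255 F=3538944/1045535 H=3072/3121] → run H
t=11: vr[B=1024/423 C=512/263 D=3866624/2044255 F=3538944/1045535] → run D
t=12: vr[B=1024/423 C=512/263 D=7062528/2044255 F=3538944/1045535] → run C
t=13: vr[B=1024/423 C=1024/263 D=7062528/2044255 F=3538944/1045535] → run B
t=14: vr[B=2048/423 C=1024/263 D=7062528/2044255 F=3538944/1045535] → run F
t=15: vr[B=2048/423 C=1024/263 D=7062528/2044255 F=6734848/1045535] → run D
t=16: vr[B=2048/423 C=1024/263 D=10258432/2044255 F=6734848/1045535] → run C
t=17: vr[B=2048/423 C=1536/263 D=10258432/2044255 F=6734848/1045535] → run B
t=18: vr[C=1536/263 D=10258432/2044255 F=6734848/1045535] → run D
t=19: vr[C=1536/263 D=13454336/2044255 F=6734848/1045535] → run C
t=20: vr[C=2048/263 D=13454336/2044255 F=6734848/1045535] → run F
t=21: vr[C=2048/263 D=13454336/2044255 F=9930752/1045535] → run D
t=22: vr[C=2048/263 F=9930752/1045535] → run C
t=23: vr[C=2560/263 F=9930752/1045535] → run F
t=24: vr[C=2560/263 F=13126656/1045535] → run C
t=25: vr[C=3072/263 F=13126656/1045535] → run C
t=26: vr[C=3584/263 F=13126656/1045535] → run F
t=27: vr[C=3584/263 F=3264512/209107] → run C
t=28: vr[F=3264512/209107] → run F
t=29: (idle)
t=30: (idle)
t=31: (idle)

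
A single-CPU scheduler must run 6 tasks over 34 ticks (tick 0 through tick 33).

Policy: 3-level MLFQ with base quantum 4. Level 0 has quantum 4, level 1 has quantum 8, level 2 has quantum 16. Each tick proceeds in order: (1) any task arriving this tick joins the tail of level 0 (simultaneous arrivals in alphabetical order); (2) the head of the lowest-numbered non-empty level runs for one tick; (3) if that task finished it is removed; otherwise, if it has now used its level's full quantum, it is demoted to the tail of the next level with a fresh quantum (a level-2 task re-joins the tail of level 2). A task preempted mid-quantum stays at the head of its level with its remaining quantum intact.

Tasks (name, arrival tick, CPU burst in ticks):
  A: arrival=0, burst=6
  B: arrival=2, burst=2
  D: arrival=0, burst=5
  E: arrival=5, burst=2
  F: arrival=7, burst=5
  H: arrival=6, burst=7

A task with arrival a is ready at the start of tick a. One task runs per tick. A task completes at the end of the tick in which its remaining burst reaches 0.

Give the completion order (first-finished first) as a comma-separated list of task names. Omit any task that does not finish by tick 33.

t=0: L0/L1/L2 = AD/-/- → run A
t=1: L0/L1/L2 = AD/-/- → run A
t=2: L0/L1/L2 = ADB/-/- → run A
t=3: L0/L1/L2 = ADB/-/- → run A
t=4: L0/L1/L2 = DB/A/- → run D
t=5: L0/L1/L2 = DBE/A/- → run D
t=6: L0/L1/L2 = DBEH/A/- → run D
t=7: L0/L1/L2 = DBEHF/A/- → run D
t=8: L0/L1/L2 = BEHF/AD/- → run B
t=9: L0/L1/L2 = BEHF/AD/- → run B
t=10: L0/L1/L2 = EHF/AD/- → run E
t=11: L0/L1/L2 = EHF/AD/- → run E
t=12: L0/L1/L2 = HF/AD/- → run H
t=13: L0/L1/L2 = HF/AD/- → run H
t=14: L0/L1/L2 = HF/AD/- → run H
t=15: L0/L1/L2 = HF/AD/- → run H
t=16: L0/L1/L2 = F/ADH/- → run F
t=17: L0/L1/L2 = F/ADH/- → run F
t=18: L0/L1/L2 = F/ADH/- → run F
t=19: L0/L1/L2 = F/ADH/- → run F
t=20: L0/L1/L2 = -/ADHF/- → run A
t=21: L0/L1/L2 = -/ADHF/- → run A
t=22: L0/L1/L2 = -/DHF/- → run D
t=23: L0/L1/L2 = -/HF/- → run H
t=24: L0/L1/L2 = -/HF/- → run H
t=25: L0/L1/L2 = -/HF/- → run H
t=26: L0/L1/L2 = -/F/- → run F
t=27: (idle)
t=28: (idle)
t=29: (idle)
t=30: (idle)
t=31: (idle)
t=32: (idle)
t=33: (idle)

completion order = B, E, A, D, H, F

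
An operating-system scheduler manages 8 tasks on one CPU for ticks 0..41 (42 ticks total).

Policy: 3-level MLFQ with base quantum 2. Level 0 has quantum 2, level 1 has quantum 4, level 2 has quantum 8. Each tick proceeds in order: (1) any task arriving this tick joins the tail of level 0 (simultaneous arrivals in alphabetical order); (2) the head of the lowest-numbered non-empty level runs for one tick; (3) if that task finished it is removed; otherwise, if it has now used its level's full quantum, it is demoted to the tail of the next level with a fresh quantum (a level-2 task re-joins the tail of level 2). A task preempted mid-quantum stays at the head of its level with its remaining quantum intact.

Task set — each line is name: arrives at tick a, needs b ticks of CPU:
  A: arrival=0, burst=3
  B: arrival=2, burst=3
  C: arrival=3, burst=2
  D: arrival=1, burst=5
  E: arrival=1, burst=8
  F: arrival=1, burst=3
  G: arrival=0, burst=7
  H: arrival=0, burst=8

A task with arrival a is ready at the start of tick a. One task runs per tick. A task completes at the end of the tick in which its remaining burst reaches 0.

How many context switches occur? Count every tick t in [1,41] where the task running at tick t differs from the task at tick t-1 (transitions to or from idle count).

t=0: L0/L1/L2 = AGH/-/- → run A
t=1: L0/L1/L2 = AGHDEF/-/- → run A
t=2: L0/L1/L2 = GHDEFB/A/- → run G
t=3: L0/L1/L2 = GHDEFBC/A/- → run G
t=4: L0/L1/L2 = HDEFBC/AG/- → run H
t=5: L0/L1/L2 = HDEFBC/AG/- → run H
t=6: L0/L1/L2 = DEFBC/AGH/- → run D
t=7: L0/L1/L2 = DEFBC/AGH/- → run D
t=8: L0/L1/L2 = EFBC/AGHD/- → run E
t=9: L0/L1/L2 = EFBC/AGHD/- → run E
t=10: L0/L1/L2 = FBC/AGHDE/- → run F
t=11: L0/L1/L2 = FBC/AGHDE/- → run F
t=12: L0/L1/L2 = BC/AGHDEF/- → run B
t=13: L0/L1/L2 = BC/AGHDEF/- → run B
t=14: L0/L1/L2 = C/AGHDEFB/- → run C
t=15: L0/L1/L2 = C/AGHDEFB/- → run C
t=16: L0/L1/L2 = -/AGHDEFB/- → run A
t=17: L0/L1/L2 = -/GHDEFB/- → run G
t=18: L0/L1/L2 = -/GHDEFB/- → run G
t=19: L0/L1/L2 = -/GHDEFB/- → run G
t=20: L0/L1/L2 = -/GHDEFB/- → run G
t=21: L0/L1/L2 = -/HDEFB/G → run H
t=22: L0/L1/L2 = -/HDEFB/G → run H
t=23: L0/L1/L2 = -/HDEFB/G → run H
t=24: L0/L1/L2 = -/HDEFB/G → run H
t=25: L0/L1/L2 = -/DEFB/GH → run D
t=26: L0/L1/L2 = -/DEFB/GH → run D
t=27: L0/L1/L2 = -/DEFB/GH → run D
t=28: L0/L1/L2 = -/EFB/GH → run E
t=29: L0/L1/L2 = -/EFB/GH → run E
t=30: L0/L1/L2 = -/EFB/GH → run E
t=31: L0/L1/L2 = -/EFB/GH → run E
t=32: L0/L1/L2 = -/FB/GHE → run F
t=33: L0/L1/L2 = -/B/GHE → run B
t=34: L0/L1/L2 = -/-/GHE → run G
t=35: L0/L1/L2 = -/-/HE → run H
t=36: L0/L1/L2 = -/-/HE → run H
t=37: L0/L1/L2 = -/-/E → run E
t=38: L0/L1/L2 = -/-/E → run E
t=39: (idle)
t=40: (idle)
t=41: (idle)

context switches = 18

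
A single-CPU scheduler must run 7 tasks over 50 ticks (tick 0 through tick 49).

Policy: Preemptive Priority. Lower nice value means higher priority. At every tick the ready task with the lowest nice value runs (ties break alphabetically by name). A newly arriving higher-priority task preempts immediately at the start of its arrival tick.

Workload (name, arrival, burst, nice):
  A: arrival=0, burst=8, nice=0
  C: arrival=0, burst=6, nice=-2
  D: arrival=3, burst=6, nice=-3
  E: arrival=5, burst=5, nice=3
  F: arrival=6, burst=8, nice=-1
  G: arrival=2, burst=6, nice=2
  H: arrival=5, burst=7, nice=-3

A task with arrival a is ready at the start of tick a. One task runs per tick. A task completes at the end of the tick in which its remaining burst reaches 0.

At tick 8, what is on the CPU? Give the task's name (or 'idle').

running at tick 8 = D

t=0: ready={A,C} → run C
t=1: ready={A,C} → run C
t=2: ready={A,C,G} → run C
t=3: ready={A,C,D,G} → run D
t=4: ready={A,C,D,G} → run D
t=5: ready={A,C,D,E,G,H} → run D
t=6: ready={A,C,D,E,F,G,H} → run D
t=7: ready={A,C,D,E,F,G,H} → run D
t=8: ready={A,C,D,E,F,G,H} → run D
t=9: ready={A,C,E,F,G,H} → run H
t=10: ready={A,C,E,F,G,H} → run H
t=11: ready={A,C,E,F,G,H} → run H
t=12: ready={A,C,E,F,G,H} → run H
t=13: ready={A,C,E,F,G,H} → run H
t=14: ready={A,C,E,F,G,H} → run H
t=15: ready={A,C,E,F,G,H} → run H
t=16: ready={A,C,E,F,G} → run C
t=17: ready={A,C,E,F,G} → run C
t=18: ready={A,C,E,F,G} → run C
t=19: ready={A,E,F,G} → run F
t=20: ready={A,E,F,G} → run F
t=21: ready={A,E,F,G} → run F
t=22: ready={A,E,F,G} → run F
t=23: ready={A,E,F,G} → run F
t=24: ready={A,E,F,G} → run F
t=25: ready={A,E,F,G} → run F
t=26: ready={A,E,F,G} → run F
t=27: ready={A,E,G} → run A
t=28: ready={A,E,G} → run A
t=29: ready={A,E,G} → run A
t=30: ready={A,E,G} → run A
t=31: ready={A,E,G} → run A
t=32: ready={A,E,G} → run A
t=33: ready={A,E,G} → run A
t=34: ready={A,E,G} → run A
t=35: ready={E,G} → run G
t=36: ready={E,G} → run G
t=37: ready={E,G} → run G
t=38: ready={E,G} → run G
t=39: ready={E,G} → run G
t=40: ready={E,G} → run G
t=41: ready={E} → run E
t=42: ready={E} → run E
t=43: ready={E} → run E
t=44: ready={E} → run E
t=45: ready={E} → run E
t=46: (idle)
t=47: (idle)
t=48: (idle)
t=49: (idle)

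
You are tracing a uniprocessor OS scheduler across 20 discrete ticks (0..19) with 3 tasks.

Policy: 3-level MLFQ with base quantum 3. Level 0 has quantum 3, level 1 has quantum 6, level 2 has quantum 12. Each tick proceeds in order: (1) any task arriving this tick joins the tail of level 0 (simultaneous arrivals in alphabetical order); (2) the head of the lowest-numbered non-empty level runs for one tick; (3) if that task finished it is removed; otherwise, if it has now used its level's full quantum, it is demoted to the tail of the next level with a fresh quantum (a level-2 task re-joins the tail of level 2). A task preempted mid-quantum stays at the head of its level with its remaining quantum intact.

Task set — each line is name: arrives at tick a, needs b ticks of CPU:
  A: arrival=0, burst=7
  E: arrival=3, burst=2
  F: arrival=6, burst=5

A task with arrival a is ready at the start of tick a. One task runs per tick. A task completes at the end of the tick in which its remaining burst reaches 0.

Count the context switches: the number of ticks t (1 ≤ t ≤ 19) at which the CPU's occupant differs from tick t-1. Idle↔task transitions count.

t=0: L0/L1/L2 = A/-/- → run A
t=1: L0/L1/L2 = A/-/- → run A
t=2: L0/L1/L2 = A/-/- → run A
t=3: L0/L1/L2 = E/A/- → run E
t=4: L0/L1/L2 = E/A/- → run E
t=5: L0/L1/L2 = -/A/- → run A
t=6: L0/L1/L2 = F/A/- → run F
t=7: L0/L1/L2 = F/A/- → run F
t=8: L0/L1/L2 = F/A/- → run F
t=9: L0/L1/L2 = -/AF/- → run A
t=10: L0/L1/L2 = -/AF/- → run A
t=11: L0/L1/L2 = -/AF/- → run A
t=12: L0/L1/L2 = -/F/- → run F
t=13: L0/L1/L2 = -/F/- → run F
t=14: (idle)
t=15: (idle)
t=16: (idle)
t=17: (idle)
t=18: (idle)
t=19: (idle)

context switches = 6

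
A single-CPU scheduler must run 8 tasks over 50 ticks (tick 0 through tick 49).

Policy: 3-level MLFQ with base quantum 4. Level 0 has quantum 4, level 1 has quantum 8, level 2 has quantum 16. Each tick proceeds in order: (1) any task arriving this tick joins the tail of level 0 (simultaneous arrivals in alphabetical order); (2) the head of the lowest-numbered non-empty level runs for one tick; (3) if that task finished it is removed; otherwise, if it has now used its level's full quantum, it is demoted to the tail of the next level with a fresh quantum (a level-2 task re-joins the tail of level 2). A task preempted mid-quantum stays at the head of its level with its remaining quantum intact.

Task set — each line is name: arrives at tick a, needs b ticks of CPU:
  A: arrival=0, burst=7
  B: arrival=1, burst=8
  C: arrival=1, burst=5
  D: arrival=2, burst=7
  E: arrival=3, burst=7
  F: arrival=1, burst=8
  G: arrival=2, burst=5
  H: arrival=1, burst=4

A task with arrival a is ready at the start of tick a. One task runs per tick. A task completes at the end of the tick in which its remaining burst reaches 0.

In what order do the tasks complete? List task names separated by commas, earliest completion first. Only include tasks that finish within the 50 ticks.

t=0: L0/L1/L2 = A/-/- → run A
t=1: L0/L1/L2 = ABCFH/-/- → run A
t=2: L0/L1/L2 = ABCFHDG/-/- → run A
t=3: L0/L1/L2 = ABCFHDGE/-/- → run A
t=4: L0/L1/L2 = BCFHDGE/A/- → run B
t=5: L0/L1/L2 = BCFHDGE/A/- → run B
t=6: L0/L1/L2 = BCFHDGE/A/- → run B
t=7: L0/L1/L2 = BCFHDGE/A/- → run B
t=8: L0/L1/L2 = CFHDGE/AB/- → run C
t=9: L0/L1/L2 = CFHDGE/AB/- → run C
t=10: L0/L1/L2 = CFHDGE/AB/- → run C
t=11: L0/L1/L2 = CFHDGE/AB/- → run C
t=12: L0/L1/L2 = FHDGE/ABC/- → run F
t=13: L0/L1/L2 = FHDGE/ABC/- → run F
t=14: L0/L1/L2 = FHDGE/ABC/- → run F
t=15: L0/L1/L2 = FHDGE/ABC/- → run F
t=16: L0/L1/L2 = HDGE/ABCF/- → run H
t=17: L0/L1/L2 = HDGE/ABCF/- → run H
t=18: L0/L1/L2 = HDGE/ABCF/- → run H
t=19: L0/L1/L2 = HDGE/ABCF/- → run H
t=20: L0/L1/L2 = DGE/ABCF/- → run D
t=21: L0/L1/L2 = DGE/ABCF/- → run D
t=22: L0/L1/L2 = DGE/ABCF/- → run D
t=23: L0/L1/L2 = DGE/ABCF/- → run D
t=24: L0/L1/L2 = GE/ABCFD/- → run G
t=25: L0/L1/L2 = GE/ABCFD/- → run G
t=26: L0/L1/L2 = GE/ABCFD/- → run G
t=27: L0/L1/L2 = GE/ABCFD/- → run G
t=28: L0/L1/L2 = E/ABCFDG/- → run E
t=29: L0/L1/L2 = E/ABCFDG/- → run E
t=30: L0/L1/L2 = E/ABCFDG/- → run E
t=31: L0/L1/L2 = E/ABCFDG/- → run E
t=32: L0/L1/L2 = -/ABCFDGE/- → run A
t=33: L0/L1/L2 = -/ABCFDGE/- → run A
t=34: L0/L1/L2 = -/ABCFDGE/- → run A
t=35: L0/L1/L2 = -/BCFDGE/- → run B
t=36: L0/L1/L2 = -/BCFDGE/- → run B
t=37: L0/L1/L2 = -/BCFDGE/- → run B
t=38: L0/L1/L2 = -/BCFDGE/- → run B
t=39: L0/L1/L2 = -/CFDGE/- → run C
t=40: L0/L1/L2 = -/FDGE/- → run F
t=41: L0/L1/L2 = -/FDGE/- → run F
t=42: L0/L1/L2 = -/FDGE/- → run F
t=43: L0/L1/L2 = -/FDGE/- → run F
t=44: L0/L1/L2 = -/DGE/- → run D
t=45: L0/L1/L2 = -/DGE/- → run D
t=46: L0/L1/L2 = -/DGE/- → run D
t=47: L0/L1/L2 = -/GE/- → run G
t=48: L0/L1/L2 = -/E/- → run E
t=49: L0/L1/L2 = -/E/- → run E

completion order = H, A, B, C, F, D, G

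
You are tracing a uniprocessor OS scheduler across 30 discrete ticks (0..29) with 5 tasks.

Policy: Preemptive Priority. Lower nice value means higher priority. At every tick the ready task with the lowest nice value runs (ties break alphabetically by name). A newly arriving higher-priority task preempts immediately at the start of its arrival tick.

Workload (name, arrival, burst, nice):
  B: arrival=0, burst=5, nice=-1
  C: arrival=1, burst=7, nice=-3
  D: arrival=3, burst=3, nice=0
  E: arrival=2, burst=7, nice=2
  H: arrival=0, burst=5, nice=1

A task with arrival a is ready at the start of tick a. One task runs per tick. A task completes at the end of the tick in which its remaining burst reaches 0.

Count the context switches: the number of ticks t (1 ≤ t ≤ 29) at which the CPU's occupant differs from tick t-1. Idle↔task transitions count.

context switches = 6

t=0: ready={B,H} → run B
t=1: ready={B,C,H} → run C
t=2: ready={B,C,E,H} → run C
t=3: ready={B,C,D,E,H} → run C
t=4: ready={B,C,D,E,H} → run C
t=5: ready={B,C,D,E,H} → run C
t=6: ready={B,C,D,E,H} → run C
t=7: ready={B,C,D,E,H} → run C
t=8: ready={B,D,E,H} → run B
t=9: ready={B,D,E,H} → run B
t=10: ready={B,D,E,H} → run B
t=11: ready={B,D,E,H} → run B
t=12: ready={D,E,H} → run D
t=13: ready={D,E,H} → run D
t=14: ready={D,E,H} → run D
t=15: ready={E,H} → run H
t=16: ready={E,H} → run H
t=17: ready={E,H} → run H
t=18: ready={E,H} → run H
t=19: ready={E,H} → run H
t=20: ready={E} → run E
t=21: ready={E} → run E
t=22: ready={E} → run E
t=23: ready={E} → run E
t=24: ready={E} → run E
t=25: ready={E} → run E
t=26: ready={E} → run E
t=27: (idle)
t=28: (idle)
t=29: (idle)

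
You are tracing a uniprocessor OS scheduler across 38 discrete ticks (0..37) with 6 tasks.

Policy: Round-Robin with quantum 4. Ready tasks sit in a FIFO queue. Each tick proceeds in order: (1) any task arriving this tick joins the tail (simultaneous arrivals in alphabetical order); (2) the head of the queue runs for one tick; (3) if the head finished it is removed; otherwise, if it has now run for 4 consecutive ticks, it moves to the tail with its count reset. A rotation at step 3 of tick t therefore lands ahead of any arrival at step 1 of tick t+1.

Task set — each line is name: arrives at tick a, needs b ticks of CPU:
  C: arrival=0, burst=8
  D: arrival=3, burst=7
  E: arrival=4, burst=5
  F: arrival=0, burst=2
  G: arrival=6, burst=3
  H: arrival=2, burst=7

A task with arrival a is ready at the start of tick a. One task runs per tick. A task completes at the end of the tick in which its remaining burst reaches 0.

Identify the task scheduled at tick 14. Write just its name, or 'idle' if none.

t=0: queue=[C,F] q_used=0 → run C
t=1: queue=[C,F] q_used=1 → run C
t=2: queue=[C,F,H] q_used=2 → run C
t=3: queue=[C,F,H,D] q_used=3 → run C
t=4: queue=[F,H,D,C,E] q_used=0 → run F
t=5: queue=[F,H,D,C,E] q_used=1 → run F
t=6: queue=[H,D,C,E,G] q_used=0 → run H
t=7: queue=[H,D,C,E,G] q_used=1 → run H
t=8: queue=[H,D,C,E,G] q_used=2 → run H
t=9: queue=[H,D,C,E,G] q_used=3 → run H
t=10: queue=[D,C,E,G,H] q_used=0 → run D
t=11: queue=[D,C,E,G,H] q_used=1 → run D
t=12: queue=[D,C,E,G,H] q_used=2 → run D
t=13: queue=[D,C,E,G,H] q_used=3 → run D
t=14: queue=[C,E,G,H,D] q_used=0 → run C
t=15: queue=[C,E,G,H,D] q_used=1 → run C
t=16: queue=[C,E,G,H,D] q_used=2 → run C
t=17: queue=[C,E,G,H,D] q_used=3 → run C
t=18: queue=[E,G,H,D] q_used=0 → run E
t=19: queue=[E,G,H,D] q_used=1 → run E
t=20: queue=[E,G,H,D] q_used=2 → run E
t=21: queue=[E,G,H,D] q_used=3 → run E
t=22: queue=[G,H,D,E] q_used=0 → run G
t=23: queue=[G,H,D,E] q_used=1 → run G
t=24: queue=[G,H,D,E] q_used=2 → run G
t=25: queue=[H,D,E] q_used=0 → run H
t=26: queue=[H,D,E] q_used=1 → run H
t=27: queue=[H,D,E] q_used=2 → run H
t=28: queue=[D,E] q_used=0 → run D
t=29: queue=[D,E] q_used=1 → run D
t=30: queue=[D,E] q_used=2 → run D
t=31: queue=[E] q_used=0 → run E
t=32: (idle)
t=33: (idle)
t=34: (idle)
t=35: (idle)
t=36: (idle)
t=37: (idle)

running at tick 14 = C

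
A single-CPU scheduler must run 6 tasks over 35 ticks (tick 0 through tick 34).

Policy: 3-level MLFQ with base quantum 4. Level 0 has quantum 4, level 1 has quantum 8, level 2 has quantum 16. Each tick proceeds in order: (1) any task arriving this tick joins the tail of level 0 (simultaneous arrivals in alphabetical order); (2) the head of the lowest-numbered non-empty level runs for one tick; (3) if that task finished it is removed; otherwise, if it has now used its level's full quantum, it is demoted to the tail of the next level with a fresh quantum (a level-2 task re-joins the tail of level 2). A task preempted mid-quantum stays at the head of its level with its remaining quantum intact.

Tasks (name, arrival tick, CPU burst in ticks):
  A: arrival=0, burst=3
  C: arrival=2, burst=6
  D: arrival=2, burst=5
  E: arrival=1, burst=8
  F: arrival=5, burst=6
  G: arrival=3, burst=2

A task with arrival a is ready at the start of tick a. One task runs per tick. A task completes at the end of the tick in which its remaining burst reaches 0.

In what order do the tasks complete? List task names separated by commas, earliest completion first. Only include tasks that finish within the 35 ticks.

t=0: L0/L1/L2 = A/-/- → run A
t=1: L0/L1/L2 = AE/-/- → run A
t=2: L0/L1/L2 = AECD/-/- → run A
t=3: L0/L1/L2 = ECDG/-/- → run E
t=4: L0/L1/L2 = ECDG/-/- → run E
t=5: L0/L1/L2 = ECDGF/-/- → run E
t=6: L0/L1/L2 = ECDGF/-/- → run E
t=7: L0/L1/L2 = CDGF/E/- → run C
t=8: L0/L1/L2 = CDGF/E/- → run C
t=9: L0/L1/L2 = CDGF/E/- → run C
t=10: L0/L1/L2 = CDGF/E/- → run C
t=11: L0/L1/L2 = DGF/EC/- → run D
t=12: L0/L1/L2 = DGF/EC/- → run D
t=13: L0/L1/L2 = DGF/EC/- → run D
t=14: L0/L1/L2 = DGF/EC/- → run D
t=15: L0/L1/L2 = GF/ECD/- → run G
t=16: L0/L1/L2 = GF/ECD/- → run G
t=17: L0/L1/L2 = F/ECD/- → run F
t=18: L0/L1/L2 = F/ECD/- → run F
t=19: L0/L1/L2 = F/ECD/- → run F
t=20: L0/L1/L2 = F/ECD/- → run F
t=21: L0/L1/L2 = -/ECDF/- → run E
t=22: L0/L1/L2 = -/ECDF/- → run E
t=23: L0/L1/L2 = -/ECDF/- → run E
t=24: L0/L1/L2 = -/ECDF/- → run E
t=25: L0/L1/L2 = -/CDF/- → run C
t=26: L0/L1/L2 = -/CDF/- → run C
t=27: L0/L1/L2 = -/DF/- → run D
t=28: L0/L1/L2 = -/F/- → run F
t=29: L0/L1/L2 = -/F/- → run F
t=30: (idle)
t=31: (idle)
t=32: (idle)
t=33: (idle)
t=34: (idle)

completion order = A, G, E, C, D, F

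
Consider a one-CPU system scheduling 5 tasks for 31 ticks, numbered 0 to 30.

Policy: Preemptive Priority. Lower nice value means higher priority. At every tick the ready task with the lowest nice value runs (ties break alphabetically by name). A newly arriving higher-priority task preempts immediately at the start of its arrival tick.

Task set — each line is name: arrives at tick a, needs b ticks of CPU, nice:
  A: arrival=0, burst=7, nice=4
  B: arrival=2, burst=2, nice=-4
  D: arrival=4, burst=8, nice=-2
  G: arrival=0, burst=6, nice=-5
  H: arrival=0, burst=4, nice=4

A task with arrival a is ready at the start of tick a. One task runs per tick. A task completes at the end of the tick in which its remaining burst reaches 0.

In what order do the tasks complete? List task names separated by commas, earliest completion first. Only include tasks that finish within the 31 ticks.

completion order = G, B, D, A, H

t=0: ready={A,G,H} → run G
t=1: ready={A,G,H} → run G
t=2: ready={A,B,G,H} → run G
t=3: ready={A,B,G,H} → run G
t=4: ready={A,B,D,G,H} → run G
t=5: ready={A,B,D,G,H} → run G
t=6: ready={A,B,D,H} → run B
t=7: ready={A,B,D,H} → run B
t=8: ready={A,D,H} → run D
t=9: ready={A,D,H} → run D
t=10: ready={A,D,H} → run D
t=11: ready={A,D,H} → run D
t=12: ready={A,D,H} → run D
t=13: ready={A,D,H} → run D
t=14: ready={A,D,H} → run D
t=15: ready={A,D,H} → run D
t=16: ready={A,H} → run A
t=17: ready={A,H} → run A
t=18: ready={A,H} → run A
t=19: ready={A,H} → run A
t=20: ready={A,H} → run A
t=21: ready={A,H} → run A
t=22: ready={A,H} → run A
t=23: ready={H} → run H
t=24: ready={H} → run H
t=25: ready={H} → run H
t=26: ready={H} → run H
t=27: (idle)
t=28: (idle)
t=29: (idle)
t=30: (idle)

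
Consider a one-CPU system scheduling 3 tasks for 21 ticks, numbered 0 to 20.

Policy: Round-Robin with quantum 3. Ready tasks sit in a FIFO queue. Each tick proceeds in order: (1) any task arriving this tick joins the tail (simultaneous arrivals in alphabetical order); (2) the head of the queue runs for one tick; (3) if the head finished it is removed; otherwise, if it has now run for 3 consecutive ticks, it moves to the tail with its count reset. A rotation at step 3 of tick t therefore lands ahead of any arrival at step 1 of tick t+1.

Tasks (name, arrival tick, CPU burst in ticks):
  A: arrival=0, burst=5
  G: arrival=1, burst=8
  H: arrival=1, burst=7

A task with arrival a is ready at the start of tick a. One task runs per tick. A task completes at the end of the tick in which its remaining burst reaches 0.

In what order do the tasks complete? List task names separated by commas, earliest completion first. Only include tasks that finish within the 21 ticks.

completion order = A, G, H

t=0: queue=[A] q_used=0 → run A
t=1: queue=[A,G,H] q_used=1 → run A
t=2: queue=[A,G,H] q_used=2 → run A
t=3: queue=[G,H,A] q_used=0 → run G
t=4: queue=[G,H,A] q_used=1 → run G
t=5: queue=[G,H,A] q_used=2 → run G
t=6: queue=[H,A,G] q_used=0 → run H
t=7: queue=[H,A,G] q_used=1 → run H
t=8: queue=[H,A,G] q_used=2 → run H
t=9: queue=[A,G,H] q_used=0 → run A
t=10: queue=[A,G,H] q_used=1 → run A
t=11: queue=[G,H] q_used=0 → run G
t=12: queue=[G,H] q_used=1 → run G
t=13: queue=[G,H] q_used=2 → run G
t=14: queue=[H,G] q_used=0 → run H
t=15: queue=[H,G] q_used=1 → run H
t=16: queue=[H,G] q_used=2 → run H
t=17: queue=[G,H] q_used=0 → run G
t=18: queue=[G,H] q_used=1 → run G
t=19: queue=[H] q_used=0 → run H
t=20: (idle)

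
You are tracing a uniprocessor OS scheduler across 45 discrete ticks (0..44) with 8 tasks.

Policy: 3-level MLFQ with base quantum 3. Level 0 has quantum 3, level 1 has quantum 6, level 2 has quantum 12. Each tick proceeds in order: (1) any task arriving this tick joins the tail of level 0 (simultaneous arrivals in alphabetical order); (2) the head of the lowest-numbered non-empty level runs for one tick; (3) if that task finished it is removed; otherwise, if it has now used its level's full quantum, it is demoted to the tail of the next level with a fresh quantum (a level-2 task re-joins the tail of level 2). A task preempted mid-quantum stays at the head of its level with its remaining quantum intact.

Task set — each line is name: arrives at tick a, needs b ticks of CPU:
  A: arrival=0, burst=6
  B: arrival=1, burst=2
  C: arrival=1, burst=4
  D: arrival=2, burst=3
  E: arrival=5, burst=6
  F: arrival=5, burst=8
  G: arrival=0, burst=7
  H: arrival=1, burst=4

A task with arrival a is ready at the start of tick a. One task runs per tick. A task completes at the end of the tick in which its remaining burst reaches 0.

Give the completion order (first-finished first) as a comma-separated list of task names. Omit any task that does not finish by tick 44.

t=0: L0/L1/L2 = AG/-/- → run A
t=1: L0/L1/L2 = AGBCH/-/- → run A
t=2: L0/L1/L2 = AGBCHD/-/- → run A
t=3: L0/L1/L2 = GBCHD/A/- → run G
t=4: L0/L1/L2 = GBCHD/A/- → run G
t=5: L0/L1/L2 = GBCHDEF/A/- → run G
t=6: L0/L1/L2 = BCHDEF/AG/- → run B
t=7: L0/L1/L2 = BCHDEF/AG/- → run B
t=8: L0/L1/L2 = CHDEF/AG/- → run C
t=9: L0/L1/L2 = CHDEF/AG/- → run C
t=10: L0/L1/L2 = CHDEF/AG/- → run C
t=11: L0/L1/L2 = HDEF/AGC/- → run H
t=12: L0/L1/L2 = HDEF/AGC/- → run H
t=13: L0/L1/L2 = HDEF/AGC/- → run H
t=14: L0/L1/L2 = DEF/AGCH/- → run D
t=15: L0/L1/L2 = DEF/AGCH/- → run D
t=16: L0/L1/L2 = DEF/AGCH/- → run D
t=17: L0/L1/L2 = EF/AGCH/- → run E
t=18: L0/L1/L2 = EF/AGCH/- → run E
t=19: L0/L1/L2 = EF/AGCH/- → run E
t=20: L0/L1/L2 = F/AGCHE/- → run F
t=21: L0/L1/L2 = F/AGCHE/- → run F
t=22: L0/L1/L2 = F/AGCHE/- → run F
t=23: L0/L1/L2 = -/AGCHEF/- → run A
t=24: L0/L1/L2 = -/AGCHEF/- → run A
t=25: L0/L1/L2 = -/AGCHEF/- → run A
t=26: L0/L1/L2 = -/GCHEF/- → run G
t=27: L0/L1/L2 = -/GCHEF/- → run G
t=28: L0/L1/L2 = -/GCHEF/- → run G
t=29: L0/L1/L2 = -/GCHEF/- → run G
t=30: L0/L1/L2 = -/CHEF/- → run C
t=31: L0/L1/L2 = -/HEF/- → run H
t=32: L0/L1/L2 = -/EF/- → run E
t=33: L0/L1/L2 = -/EF/- → run E
t=34: L0/L1/L2 = -/EF/- → run E
t=35: L0/L1/L2 = -/F/- → run F
t=36: L0/L1/L2 = -/F/- → run F
t=37: L0/L1/L2 = -/F/- → run F
t=38: L0/L1/L2 = -/F/- → run F
t=39: L0/L1/L2 = -/F/- → run F
t=40: (idle)
t=41: (idle)
t=42: (idle)
t=43: (idle)
t=44: (idle)

completion order = B, D, A, G, C, H, E, F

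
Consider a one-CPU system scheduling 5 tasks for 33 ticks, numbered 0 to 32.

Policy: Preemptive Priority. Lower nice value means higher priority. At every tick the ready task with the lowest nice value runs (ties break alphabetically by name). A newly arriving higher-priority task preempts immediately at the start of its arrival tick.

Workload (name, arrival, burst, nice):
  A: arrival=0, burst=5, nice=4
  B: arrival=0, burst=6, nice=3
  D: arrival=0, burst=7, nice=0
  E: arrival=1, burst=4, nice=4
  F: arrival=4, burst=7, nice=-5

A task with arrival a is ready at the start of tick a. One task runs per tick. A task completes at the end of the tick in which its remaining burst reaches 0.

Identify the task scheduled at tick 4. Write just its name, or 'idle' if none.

running at tick 4 = F

t=0: ready={A,B,D} → run D
t=1: ready={A,B,D,E} → run D
t=2: ready={A,B,D,E} → run D
t=3: ready={A,B,D,E} → run D
t=4: ready={A,B,D,E,F} → run F
t=5: ready={A,B,D,E,F} → run F
t=6: ready={A,B,D,E,F} → run F
t=7: ready={A,B,D,E,F} → run F
t=8: ready={A,B,D,E,F} → run F
t=9: ready={A,B,D,E,F} → run F
t=10: ready={A,B,D,E,F} → run F
t=11: ready={A,B,D,E} → run D
t=12: ready={A,B,D,E} → run D
t=13: ready={A,B,D,E} → run D
t=14: ready={A,B,E} → run B
t=15: ready={A,B,E} → run B
t=16: ready={A,B,E} → run B
t=17: ready={A,B,E} → run B
t=18: ready={A,B,E} → run B
t=19: ready={A,B,E} → run B
t=20: ready={A,E} → run A
t=21: ready={A,E} → run A
t=22: ready={A,E} → run A
t=23: ready={A,E} → run A
t=24: ready={A,E} → run A
t=25: ready={E} → run E
t=26: ready={E} → run E
t=27: ready={E} → run E
t=28: ready={E} → run E
t=29: (idle)
t=30: (idle)
t=31: (idle)
t=32: (idle)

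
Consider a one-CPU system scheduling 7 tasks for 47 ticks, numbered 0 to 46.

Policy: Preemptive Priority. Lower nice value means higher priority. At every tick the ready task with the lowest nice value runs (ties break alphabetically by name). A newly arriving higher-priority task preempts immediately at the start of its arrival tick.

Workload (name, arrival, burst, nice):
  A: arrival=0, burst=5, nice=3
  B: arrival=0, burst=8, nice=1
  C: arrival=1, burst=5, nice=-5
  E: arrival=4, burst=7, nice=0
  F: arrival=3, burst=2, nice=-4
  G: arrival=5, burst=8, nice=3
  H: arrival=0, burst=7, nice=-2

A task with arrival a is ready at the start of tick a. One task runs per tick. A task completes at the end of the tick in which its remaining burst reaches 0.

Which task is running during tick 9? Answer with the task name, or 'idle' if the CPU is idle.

running at tick 9 = H

t=0: ready={A,B,H} → run H
t=1: ready={A,B,C,H} → run C
t=2: ready={A,B,C,H} → run C
t=3: ready={A,B,C,F,H} → run C
t=4: ready={A,B,C,E,F,H} → run C
t=5: ready={A,B,C,E,F,G,H} → run C
t=6: ready={A,B,E,F,G,H} → run F
t=7: ready={A,B,E,F,G,H} → run F
t=8: ready={A,B,E,G,H} → run H
t=9: ready={A,B,E,G,H} → run H
t=10: ready={A,B,E,G,H} → run H
t=11: ready={A,B,E,G,H} → run H
t=12: ready={A,B,E,G,H} → run H
t=13: ready={A,B,E,G,H} → run H
t=14: ready={A,B,E,G} → run E
t=15: ready={A,B,E,G} → run E
t=16: ready={A,B,E,G} → run E
t=17: ready={A,B,E,G} → run E
t=18: ready={A,B,E,G} → run E
t=19: ready={A,B,E,G} → run E
t=20: ready={A,B,E,G} → run E
t=21: ready={A,B,G} → run B
t=22: ready={A,B,G} → run B
t=23: ready={A,B,G} → run B
t=24: ready={A,B,G} → run B
t=25: ready={A,B,G} → run B
t=26: ready={A,B,G} → run B
t=27: ready={A,B,G} → run B
t=28: ready={A,B,G} → run B
t=29: ready={A,G} → run A
t=30: ready={A,G} → run A
t=31: ready={A,G} → run A
t=32: ready={A,G} → run A
t=33: ready={A,G} → run A
t=34: ready={G} → run G
t=35: ready={G} → run G
t=36: ready={G} → run G
t=37: ready={G} → run G
t=38: ready={G} → run G
t=39: ready={G} → run G
t=40: ready={G} → run G
t=41: ready={G} → run G
t=42: (idle)
t=43: (idle)
t=44: (idle)
t=45: (idle)
t=46: (idle)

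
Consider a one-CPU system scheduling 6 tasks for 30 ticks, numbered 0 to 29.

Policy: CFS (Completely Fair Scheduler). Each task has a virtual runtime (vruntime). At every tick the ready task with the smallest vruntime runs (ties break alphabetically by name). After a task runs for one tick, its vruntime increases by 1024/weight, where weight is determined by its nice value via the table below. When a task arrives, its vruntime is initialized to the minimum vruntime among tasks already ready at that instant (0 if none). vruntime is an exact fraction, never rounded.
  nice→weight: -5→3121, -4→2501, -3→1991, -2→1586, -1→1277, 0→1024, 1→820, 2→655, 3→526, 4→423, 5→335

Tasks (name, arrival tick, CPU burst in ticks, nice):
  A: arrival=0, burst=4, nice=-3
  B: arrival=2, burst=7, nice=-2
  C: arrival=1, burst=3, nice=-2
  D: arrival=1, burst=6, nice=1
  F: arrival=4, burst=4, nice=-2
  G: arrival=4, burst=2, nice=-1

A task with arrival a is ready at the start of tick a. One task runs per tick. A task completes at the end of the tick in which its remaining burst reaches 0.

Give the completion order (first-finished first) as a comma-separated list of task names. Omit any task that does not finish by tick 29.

completion order = G, A, C, F, B, D

t=0: vr[A=0] → run A
t=1: vr[A=1024/1991 C=1024/1991 D=1024/1991] → run A
t=2: vr[A=2048/1991 B=1024/1991 C=1024/1991 D=1024/1991] → run B
t=3: vr[A=2048/1991 B=1831424/1578863 C=1024/1991 D=1024/1991] → run C
t=4: vr[A=2048/1991 B=1831424/1578863 C=1831424/1578863 D=1024/1991 F=1024/1991 G=1024/1991] → run D
t=5: vr[A=2048/1991 B=1831424/1578863 C=1831424/1578863 D=719616/408155 F=1024/1991 G=1024/1991] → run F
t=6: vr[A=2048/1991 B=1831424/1578863 C=1831424/1578863 D=719616/408155 F=1831424/1578863 G=1024/1991] → run G
t=7: vr[A=2048/1991 B=1831424/1578863 C=1831424/1578863 D=719616/408155 F=1831424/1578863 G=3346432/2542507] → run A
t=8: vr[A=3072/1991 B=1831424/1578863 C=1831424/1578863 D=719616/408155 F=1831424/1578863 G=3346432/2542507] → run B
t=9: vr[A=3072/1991 B=2850816/1578863 C=1831424/1578863 D=719616/408155 F=1831424/1578863 G=3346432/2542507] → run C
t=10: vr[A=3072/1991 B=2850816/1578863 C=2850816/1578863 D=719616/408155 F=1831424/1578863 G=3346432/2542507] → run F
t=11: vr[A=3072/1991 B=2850816/1578863 C=2850816/1578863 D=719616/408155 F=2850816/1578863 G=3346432/2542507] → run G
t=12: vr[A=3072/1991 B=2850816/1578863 C=2850816/1578863 D=719616/408155 F=2850816/1578863] → run A
t=13: vr[B=2850816/1578863 C=2850816/1578863 D=719616/408155 F=2850816/1578863] → run D
t=14: vr[B=2850816/1578863 C=2850816/1578863 D=1229312/408155 F=2850816/1578863] → run B
t=15: vr[B=3870208/1578863 C=2850816/1578863 D=1229312/408155 F=2850816/1578863] → run C
t=16: vr[B=3870208/1578863 D=1229312/408155 F=2850816/1578863] → run F
t=17: vr[B=3870208/1578863 D=1229312/408155 F=3870208/1578863] → run B
t=18: vr[B=4889600/1578863 D=1229312/408155 F=3870208/1578863] → run F
t=19: vr[B=4889600/1578863 D=1229312/408155] → run D
t=20: vr[B=4889600/1578863 D=1739008/408155] → run B
t=21: vr[B=5908992/1578863 D=1739008/408155] → run B
t=22: vr[B=6928384/1578863 D=1739008/408155] → run D
t=23: vr[B=6928384/1578863 D=2248704/408155] → run B
t=24: vr[D=2248704/408155] → run D
t=25: vr[D=551680/81631] → run D
t=26: (idle)
t=27: (idle)
t=28: (idle)
t=29: (idle)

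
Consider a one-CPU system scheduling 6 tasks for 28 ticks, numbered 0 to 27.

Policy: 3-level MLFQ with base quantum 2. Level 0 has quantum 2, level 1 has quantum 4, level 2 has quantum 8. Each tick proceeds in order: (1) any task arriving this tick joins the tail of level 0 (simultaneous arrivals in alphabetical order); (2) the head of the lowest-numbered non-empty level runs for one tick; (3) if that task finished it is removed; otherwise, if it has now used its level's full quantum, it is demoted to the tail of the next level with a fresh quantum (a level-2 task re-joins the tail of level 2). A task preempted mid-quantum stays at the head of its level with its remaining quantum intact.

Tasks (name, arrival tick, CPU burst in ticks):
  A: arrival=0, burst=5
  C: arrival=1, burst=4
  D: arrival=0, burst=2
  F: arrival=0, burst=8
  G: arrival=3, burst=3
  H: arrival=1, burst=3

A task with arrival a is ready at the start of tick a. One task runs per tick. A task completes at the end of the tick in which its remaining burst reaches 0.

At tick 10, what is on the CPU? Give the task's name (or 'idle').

t=0: L0/L1/L2 = ADF/-/- → run A
t=1: L0/L1/L2 = ADFCH/-/- → run A
t=2: L0/L1/L2 = DFCH/A/- → run D
t=3: L0/L1/L2 = DFCHG/A/- → run D
t=4: L0/L1/L2 = FCHG/A/- → run F
t=5: L0/L1/L2 = FCHG/A/- → run F
t=6: L0/L1/L2 = CHG/AF/- → run C
t=7: L0/L1/L2 = CHG/AF/- → run C
t=8: L0/L1/L2 = HG/AFC/- → run H
t=9: L0/L1/L2 = HG/AFC/- → run H
t=10: L0/L1/L2 = G/AFCH/- → run G
t=11: L0/L1/L2 = G/AFCH/- → run G
t=12: L0/L1/L2 = -/AFCHG/- → run A
t=13: L0/L1/L2 = -/AFCHG/- → run A
t=14: L0/L1/L2 = -/AFCHG/- → run A
t=15: L0/L1/L2 = -/FCHG/- → run F
t=16: L0/L1/L2 = -/FCHG/- → run F
t=17: L0/L1/L2 = -/FCHG/- → run F
t=18: L0/L1/L2 = -/FCHG/- → run F
t=19: L0/L1/L2 = -/CHG/F → run C
t=20: L0/L1/L2 = -/CHG/F → run C
t=21: L0/L1/L2 = -/HG/F → run H
t=22: L0/L1/L2 = -/G/F → run G
t=23: L0/L1/L2 = -/-/F → run F
t=24: L0/L1/L2 = -/-/F → run F
t=25: (idle)
t=26: (idle)
t=27: (idle)

running at tick 10 = G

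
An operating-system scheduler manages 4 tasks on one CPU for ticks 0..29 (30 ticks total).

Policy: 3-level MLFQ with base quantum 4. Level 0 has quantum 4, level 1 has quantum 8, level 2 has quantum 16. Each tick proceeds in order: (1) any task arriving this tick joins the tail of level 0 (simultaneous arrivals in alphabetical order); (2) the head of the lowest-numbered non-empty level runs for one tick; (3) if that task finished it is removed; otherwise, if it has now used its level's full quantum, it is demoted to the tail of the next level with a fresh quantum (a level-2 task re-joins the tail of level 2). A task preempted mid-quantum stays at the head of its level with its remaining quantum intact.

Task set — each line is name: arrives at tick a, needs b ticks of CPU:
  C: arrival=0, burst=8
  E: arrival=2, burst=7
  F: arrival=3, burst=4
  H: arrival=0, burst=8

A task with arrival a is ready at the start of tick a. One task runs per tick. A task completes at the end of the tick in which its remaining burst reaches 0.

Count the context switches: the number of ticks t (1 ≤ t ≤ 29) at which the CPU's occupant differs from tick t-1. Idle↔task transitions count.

t=0: L0/L1/L2 = CH/-/- → run C
t=1: L0/L1/L2 = CH/-/- → run C
t=2: L0/L1/L2 = CHE/-/- → run C
t=3: L0/L1/L2 = CHEF/-/- → run C
t=4: L0/L1/L2 = HEF/C/- → run H
t=5: L0/L1/L2 = HEF/C/- → run H
t=6: L0/L1/L2 = HEF/C/- → run H
t=7: L0/L1/L2 = HEF/C/- → run H
t=8: L0/L1/L2 = EF/CH/- → run E
t=9: L0/L1/L2 = EF/CH/- → run E
t=10: L0/L1/L2 = EF/CH/- → run E
t=11: L0/L1/L2 = EF/CH/- → run E
t=12: L0/L1/L2 = F/CHE/- → run F
t=13: L0/L1/L2 = F/CHE/- → run F
t=14: L0/L1/L2 = F/CHE/- → run F
t=15: L0/L1/L2 = F/CHE/- → run F
t=16: L0/L1/L2 = -/CHE/- → run C
t=17: L0/L1/L2 = -/CHE/- → run C
t=18: L0/L1/L2 = -/CHE/- → run C
t=19: L0/L1/L2 = -/CHE/- → run C
t=20: L0/L1/L2 = -/HE/- → run H
t=21: L0/L1/L2 = -/HE/- → run H
t=22: L0/L1/L2 = -/HE/- → run H
t=23: L0/L1/L2 = -/HE/- → run H
t=24: L0/L1/L2 = -/E/- → run E
t=25: L0/L1/L2 = -/E/- → run E
t=26: L0/L1/L2 = -/E/- → run E
t=27: (idle)
t=28: (idle)
t=29: (idle)

context switches = 7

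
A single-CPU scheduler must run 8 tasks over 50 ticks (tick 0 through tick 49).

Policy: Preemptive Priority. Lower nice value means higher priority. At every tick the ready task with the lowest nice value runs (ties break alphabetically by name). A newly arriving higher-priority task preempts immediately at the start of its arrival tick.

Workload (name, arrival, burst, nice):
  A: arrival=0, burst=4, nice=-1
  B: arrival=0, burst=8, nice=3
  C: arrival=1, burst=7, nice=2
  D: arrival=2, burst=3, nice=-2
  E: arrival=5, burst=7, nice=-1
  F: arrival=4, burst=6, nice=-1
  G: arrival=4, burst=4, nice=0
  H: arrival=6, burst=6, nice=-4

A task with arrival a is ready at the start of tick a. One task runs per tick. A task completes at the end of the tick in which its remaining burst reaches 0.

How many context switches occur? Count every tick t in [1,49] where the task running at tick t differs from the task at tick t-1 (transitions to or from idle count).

t=0: ready={A,B} → run A
t=1: ready={A,B,C} → run A
t=2: ready={A,B,C,D} → run D
t=3: ready={A,B,C,D} → run D
t=4: ready={A,B,C,D,F,G} → run D
t=5: ready={A,B,C,E,F,G} → run A
t=6: ready={A,B,C,E,F,G,H} → run H
t=7: ready={A,B,C,E,F,G,H} → run H
t=8: ready={A,B,C,E,F,G,H} → run H
t=9: ready={A,B,C,E,F,G,H} → run H
t=10: ready={A,B,C,E,F,G,H} → run H
t=11: ready={A,B,C,E,F,G,H} → run H
t=12: ready={A,B,C,E,F,G} → run A
t=13: ready={B,C,E,F,G} → run E
t=14: ready={B,C,E,F,G} → run E
t=15: ready={B,C,E,F,G} → run E
t=16: ready={B,C,E,F,G} → run E
t=17: ready={B,C,E,F,G} → run E
t=18: ready={B,C,E,F,G} → run E
t=19: ready={B,C,E,F,G} → run E
t=20: ready={B,C,F,G} → run F
t=21: ready={B,C,F,G} → run F
t=22: ready={B,C,F,G} → run F
t=23: ready={B,C,F,G} → run F
t=24: ready={B,C,F,G} → run F
t=25: ready={B,C,F,G} → run F
t=26: ready={B,C,G} → run G
t=27: ready={B,C,G} → run G
t=28: ready={B,C,G} → run G
t=29: ready={B,C,G} → run G
t=30: ready={B,C} → run C
t=31: ready={B,C} → run C
t=32: ready={B,C} → run C
t=33: ready={B,C} → run C
t=34: ready={B,C} → run C
t=35: ready={B,C} → run C
t=36: ready={B,C} → run C
t=37: ready={B} → run B
t=38: ready={B} → run B
t=39: ready={B} → run B
t=40: ready={B} → run B
t=41: ready={B} → run B
t=42: ready={B} → run B
t=43: ready={B} → run B
t=44: ready={B} → run B
t=45: (idle)
t=46: (idle)
t=47: (idle)
t=48: (idle)
t=49: (idle)

context switches = 10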